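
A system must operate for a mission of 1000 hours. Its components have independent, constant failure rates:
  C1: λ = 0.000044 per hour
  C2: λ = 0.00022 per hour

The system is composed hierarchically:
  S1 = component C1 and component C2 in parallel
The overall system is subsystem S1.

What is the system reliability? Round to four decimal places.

R(C1) = exp(−0.000044 × 1000) = 0.956954
R(C2) = exp(−0.00022 × 1000) = 0.802519
Parallel (C1 and C2): 1 − (1 − 0.956954)(1 − 0.802519) = 0.9915

0.9915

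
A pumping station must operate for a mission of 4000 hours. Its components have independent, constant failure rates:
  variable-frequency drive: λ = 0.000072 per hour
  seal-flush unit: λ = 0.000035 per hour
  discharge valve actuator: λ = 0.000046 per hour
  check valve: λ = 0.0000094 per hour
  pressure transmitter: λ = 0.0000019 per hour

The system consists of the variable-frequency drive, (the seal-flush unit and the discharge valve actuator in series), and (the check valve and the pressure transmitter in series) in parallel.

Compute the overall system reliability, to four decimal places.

0.9969

R(variable-frequency drive) = exp(−0.000072 × 4000) = 0.749762
R(seal-flush unit) = exp(−0.000035 × 4000) = 0.869358
R(discharge valve actuator) = exp(−0.000046 × 4000) = 0.831936
R(check valve) = exp(−0.0000094 × 4000) = 0.963098
R(pressure transmitter) = exp(−0.0000019 × 4000) = 0.992429
Series (seal-flush unit and discharge valve actuator): 0.869358 × 0.831936 = 0.723250
Series (check valve and pressure transmitter): 0.963098 × 0.992429 = 0.955806
Parallel (variable-frequency drive, [0.723250], and [0.955806]): 1 − (1 − 0.749762)(1 − 0.723250)(1 − 0.955806) = 0.9969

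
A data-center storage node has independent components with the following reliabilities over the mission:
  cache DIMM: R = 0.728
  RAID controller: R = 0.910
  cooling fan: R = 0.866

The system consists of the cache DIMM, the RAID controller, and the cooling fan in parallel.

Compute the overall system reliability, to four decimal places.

Parallel (cache DIMM, RAID controller, and cooling fan): 1 − (1 − 0.728000)(1 − 0.910000)(1 − 0.866000) = 0.9967

0.9967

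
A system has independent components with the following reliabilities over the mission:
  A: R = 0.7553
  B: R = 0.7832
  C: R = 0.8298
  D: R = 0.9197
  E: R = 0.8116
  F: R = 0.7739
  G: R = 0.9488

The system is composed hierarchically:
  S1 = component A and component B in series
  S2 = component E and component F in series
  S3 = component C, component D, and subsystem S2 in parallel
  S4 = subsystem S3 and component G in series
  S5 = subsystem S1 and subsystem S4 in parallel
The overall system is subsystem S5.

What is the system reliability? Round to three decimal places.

Series (A and B): 0.75530 × 0.78320 = 0.59155
Series (E and F): 0.81160 × 0.77390 = 0.62810
Parallel (C, D, and [0.62810]): 1 − (1 − 0.82980)(1 − 0.91970)(1 − 0.62810) = 0.99492
Series ([0.99492] and G): 0.99492 × 0.94880 = 0.94398
Parallel ([0.59155] and [0.94398]): 1 − (1 − 0.59155)(1 − 0.94398) = 0.977

0.977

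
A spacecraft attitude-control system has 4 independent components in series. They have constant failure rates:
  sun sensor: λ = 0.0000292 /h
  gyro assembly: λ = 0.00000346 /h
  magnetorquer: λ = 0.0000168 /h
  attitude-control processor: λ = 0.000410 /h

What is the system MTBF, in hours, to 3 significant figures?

2180

Series of exponential components: λ_sys = Σ λ_i
λ_sys = 0.0000292 + 0.00000346 + 0.0000168 + 0.000410 = 4.5946e-04 /h
MTBF = 1 / λ_sys = 2180 h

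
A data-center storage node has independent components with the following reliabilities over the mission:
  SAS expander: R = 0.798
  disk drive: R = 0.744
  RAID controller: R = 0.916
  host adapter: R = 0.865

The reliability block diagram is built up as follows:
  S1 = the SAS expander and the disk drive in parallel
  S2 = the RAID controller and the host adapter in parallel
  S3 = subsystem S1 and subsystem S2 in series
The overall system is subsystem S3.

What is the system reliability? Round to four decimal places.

0.9375

Parallel (SAS expander and disk drive): 1 − (1 − 0.798000)(1 − 0.744000) = 0.948288
Parallel (RAID controller and host adapter): 1 − (1 − 0.916000)(1 − 0.865000) = 0.988660
Series ([0.948288] and [0.988660]): 0.948288 × 0.988660 = 0.9375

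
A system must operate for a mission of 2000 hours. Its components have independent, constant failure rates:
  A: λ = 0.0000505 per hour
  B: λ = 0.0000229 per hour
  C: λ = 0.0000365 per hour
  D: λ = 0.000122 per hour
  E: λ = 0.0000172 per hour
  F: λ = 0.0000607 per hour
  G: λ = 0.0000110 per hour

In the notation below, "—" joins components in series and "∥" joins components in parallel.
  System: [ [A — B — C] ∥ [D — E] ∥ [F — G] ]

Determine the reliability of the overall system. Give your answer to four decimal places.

R(A) = exp(−0.0000505 × 2000) = 0.903933
R(B) = exp(−0.0000229 × 2000) = 0.955233
R(C) = exp(−0.0000365 × 2000) = 0.929601
R(D) = exp(−0.000122 × 2000) = 0.783488
R(E) = exp(−0.0000172 × 2000) = 0.966185
R(F) = exp(−0.0000607 × 2000) = 0.885680
R(G) = exp(−0.0000110 × 2000) = 0.978240
Series (A, B, and C): 0.903933 × 0.955233 × 0.929601 = 0.802679
Series (D and E): 0.783488 × 0.966185 = 0.756994
Series (F and G): 0.885680 × 0.978240 = 0.866408
Parallel ([0.802679], [0.756994], and [0.866408]): 1 − (1 − 0.802679)(1 − 0.756994)(1 − 0.866408) = 0.9936

0.9936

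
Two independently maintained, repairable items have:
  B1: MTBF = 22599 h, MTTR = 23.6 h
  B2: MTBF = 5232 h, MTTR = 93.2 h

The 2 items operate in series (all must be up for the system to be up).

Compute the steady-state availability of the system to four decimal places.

A(B1) = MTBF/(MTBF+MTTR) = 22599/(22599+23.6) = 0.998957
A(B2) = MTBF/(MTBF+MTTR) = 5232/(5232+93.2) = 0.982498
Series availability: 0.998957 × 0.982498 = 0.9815

0.9815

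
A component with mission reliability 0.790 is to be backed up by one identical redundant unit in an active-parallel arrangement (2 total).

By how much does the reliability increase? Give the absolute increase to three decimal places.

R_before = 0.790
R_after = 1 − (1 − 0.790)^2 = 0.956
ΔR = 0.956 − 0.790 = 0.166

0.166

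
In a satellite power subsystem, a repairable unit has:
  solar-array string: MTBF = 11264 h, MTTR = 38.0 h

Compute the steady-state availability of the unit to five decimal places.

0.99664

A(solar-array string) = MTBF/(MTBF+MTTR) = 11264/(11264+38.0) = 0.99664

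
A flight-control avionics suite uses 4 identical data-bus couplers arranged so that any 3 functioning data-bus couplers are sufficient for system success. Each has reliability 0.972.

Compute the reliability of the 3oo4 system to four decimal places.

0.9955

R = Σ_{i=3}^{4} C(4,i) p^i (1−p)^{4−i} with p = 0.972
C(4,3)·0.972^3·0.028^1 = 0.102853
C(4,4)·0.972^4·0.028^0 = 0.892617
Sum = 0.9955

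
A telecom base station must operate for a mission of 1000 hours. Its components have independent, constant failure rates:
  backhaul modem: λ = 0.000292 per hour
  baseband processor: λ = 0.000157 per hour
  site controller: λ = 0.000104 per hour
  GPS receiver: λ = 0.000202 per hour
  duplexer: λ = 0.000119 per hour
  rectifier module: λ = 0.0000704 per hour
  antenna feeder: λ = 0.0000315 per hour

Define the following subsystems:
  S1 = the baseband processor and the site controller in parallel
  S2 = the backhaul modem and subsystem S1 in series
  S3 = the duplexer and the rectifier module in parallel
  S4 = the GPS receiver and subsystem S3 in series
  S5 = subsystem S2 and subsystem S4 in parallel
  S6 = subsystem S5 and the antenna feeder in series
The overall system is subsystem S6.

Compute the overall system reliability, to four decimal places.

R(backhaul modem) = exp(−0.000292 × 1000) = 0.746769
R(baseband processor) = exp(−0.000157 × 1000) = 0.854704
R(site controller) = exp(−0.000104 × 1000) = 0.901225
R(GPS receiver) = exp(−0.000202 × 1000) = 0.817095
R(duplexer) = exp(−0.000119 × 1000) = 0.887808
R(rectifier module) = exp(−0.0000704 × 1000) = 0.932021
R(antenna feeder) = exp(−0.0000315 × 1000) = 0.968991
Parallel (baseband processor and site controller): 1 − (1 − 0.854704)(1 − 0.901225) = 0.985648
Series (backhaul modem and [0.985648]): 0.746769 × 0.985648 = 0.736051
Parallel (duplexer and rectifier module): 1 − (1 − 0.887808)(1 − 0.932021) = 0.992373
Series (GPS receiver and [0.992373]): 0.817095 × 0.992373 = 0.810863
Parallel ([0.736051] and [0.810863]): 1 − (1 − 0.736051)(1 − 0.810863) = 0.950077
Series ([0.950077] and antenna feeder): 0.950077 × 0.968991 = 0.9206

0.9206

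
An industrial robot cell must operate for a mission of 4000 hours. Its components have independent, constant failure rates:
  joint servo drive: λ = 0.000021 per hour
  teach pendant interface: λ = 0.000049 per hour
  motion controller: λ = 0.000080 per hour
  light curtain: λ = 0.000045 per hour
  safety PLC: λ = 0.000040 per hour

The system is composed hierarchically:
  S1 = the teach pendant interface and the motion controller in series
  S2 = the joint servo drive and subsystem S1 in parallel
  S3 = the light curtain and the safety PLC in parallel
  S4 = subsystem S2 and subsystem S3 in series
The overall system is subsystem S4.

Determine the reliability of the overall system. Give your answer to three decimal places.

0.944

R(joint servo drive) = exp(−0.000021 × 4000) = 0.91943
R(teach pendant interface) = exp(−0.000049 × 4000) = 0.82201
R(motion controller) = exp(−0.000080 × 4000) = 0.72615
R(light curtain) = exp(−0.000045 × 4000) = 0.83527
R(safety PLC) = exp(−0.000040 × 4000) = 0.85214
Series (teach pendant interface and motion controller): 0.82201 × 0.72615 = 0.59690
Parallel (joint servo drive and [0.59690]): 1 − (1 − 0.91943)(1 − 0.59690) = 0.96752
Parallel (light curtain and safety PLC): 1 − (1 − 0.83527)(1 − 0.85214) = 0.97564
Series ([0.96752] and [0.97564]): 0.96752 × 0.97564 = 0.944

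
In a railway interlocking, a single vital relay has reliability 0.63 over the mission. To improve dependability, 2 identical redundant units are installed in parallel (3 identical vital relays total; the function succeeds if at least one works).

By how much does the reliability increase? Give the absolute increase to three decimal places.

0.319

R_before = 0.63
R_after = 1 − (1 − 0.63)^3 = 0.949
ΔR = 0.949 − 0.63 = 0.319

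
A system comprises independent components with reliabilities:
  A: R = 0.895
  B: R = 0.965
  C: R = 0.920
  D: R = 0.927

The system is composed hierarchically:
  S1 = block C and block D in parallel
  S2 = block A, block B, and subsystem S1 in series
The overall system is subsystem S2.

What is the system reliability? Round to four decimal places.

0.8586

Parallel (C and D): 1 − (1 − 0.920000)(1 − 0.927000) = 0.994160
Series (A, B, and [0.994160]): 0.895000 × 0.965000 × 0.994160 = 0.8586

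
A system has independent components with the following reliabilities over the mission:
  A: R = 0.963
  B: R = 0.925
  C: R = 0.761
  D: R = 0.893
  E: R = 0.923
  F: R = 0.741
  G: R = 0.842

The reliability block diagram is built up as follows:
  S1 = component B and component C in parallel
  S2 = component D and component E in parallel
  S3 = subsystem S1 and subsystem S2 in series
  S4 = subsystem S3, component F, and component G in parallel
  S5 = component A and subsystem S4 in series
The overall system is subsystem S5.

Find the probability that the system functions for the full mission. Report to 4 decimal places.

0.9620

Parallel (B and C): 1 − (1 − 0.925000)(1 − 0.761000) = 0.982075
Parallel (D and E): 1 − (1 − 0.893000)(1 − 0.923000) = 0.991761
Series ([0.982075] and [0.991761]): 0.982075 × 0.991761 = 0.973984
Parallel ([0.973984], F, and G): 1 − (1 − 0.973984)(1 − 0.741000)(1 − 0.842000) = 0.998935
Series (A and [0.998935]): 0.963000 × 0.998935 = 0.9620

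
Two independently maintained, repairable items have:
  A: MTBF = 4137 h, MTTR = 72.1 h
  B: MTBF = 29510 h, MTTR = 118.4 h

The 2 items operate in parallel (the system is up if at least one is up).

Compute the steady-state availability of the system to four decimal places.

0.9999

A(A) = MTBF/(MTBF+MTTR) = 4137/(4137+72.1) = 0.982870
A(B) = MTBF/(MTBF+MTTR) = 29510/(29510+118.4) = 0.996004
Parallel availability: 1 − (1 − 0.982870)(1 − 0.996004) = 0.9999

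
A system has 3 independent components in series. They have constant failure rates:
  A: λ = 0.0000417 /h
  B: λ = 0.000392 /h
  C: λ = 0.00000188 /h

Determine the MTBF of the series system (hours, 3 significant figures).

Series of exponential components: λ_sys = Σ λ_i
λ_sys = 0.0000417 + 0.000392 + 0.00000188 = 4.3558e-04 /h
MTBF = 1 / λ_sys = 2300 h

2300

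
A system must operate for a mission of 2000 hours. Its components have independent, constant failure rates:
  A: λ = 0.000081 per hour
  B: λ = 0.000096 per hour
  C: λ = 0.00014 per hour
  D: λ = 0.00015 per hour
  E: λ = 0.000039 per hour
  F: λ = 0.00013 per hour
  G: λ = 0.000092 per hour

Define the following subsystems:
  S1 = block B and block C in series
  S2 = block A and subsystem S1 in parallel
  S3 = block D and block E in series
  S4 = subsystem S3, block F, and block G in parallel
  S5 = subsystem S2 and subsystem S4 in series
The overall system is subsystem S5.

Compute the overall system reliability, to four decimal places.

0.9323

R(A) = exp(−0.000081 × 2000) = 0.850441
R(B) = exp(−0.000096 × 2000) = 0.825307
R(C) = exp(−0.00014 × 2000) = 0.755784
R(D) = exp(−0.00015 × 2000) = 0.740818
R(E) = exp(−0.000039 × 2000) = 0.924964
R(F) = exp(−0.00013 × 2000) = 0.771052
R(G) = exp(−0.000092 × 2000) = 0.831936
Series (B and C): 0.825307 × 0.755784 = 0.623754
Parallel (A and [0.623754]): 1 − (1 − 0.850441)(1 − 0.623754) = 0.943729
Series (D and E): 0.740818 × 0.924964 = 0.685230
Parallel ([0.685230], F, and G): 1 − (1 − 0.685230)(1 − 0.771052)(1 − 0.831936) = 0.987888
Series ([0.943729] and [0.987888]): 0.943729 × 0.987888 = 0.9323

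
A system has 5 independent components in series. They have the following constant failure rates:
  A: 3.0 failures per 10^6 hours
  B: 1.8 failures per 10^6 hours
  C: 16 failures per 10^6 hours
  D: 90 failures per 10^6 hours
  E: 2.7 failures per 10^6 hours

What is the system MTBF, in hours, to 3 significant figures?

Series of exponential components: λ_sys = Σ λ_i
λ_sys = 0.0000030 + 0.0000018 + 0.000016 + 0.000090 + 0.0000027 = 1.1350e-04 /h
MTBF = 1 / λ_sys = 8810 h

8810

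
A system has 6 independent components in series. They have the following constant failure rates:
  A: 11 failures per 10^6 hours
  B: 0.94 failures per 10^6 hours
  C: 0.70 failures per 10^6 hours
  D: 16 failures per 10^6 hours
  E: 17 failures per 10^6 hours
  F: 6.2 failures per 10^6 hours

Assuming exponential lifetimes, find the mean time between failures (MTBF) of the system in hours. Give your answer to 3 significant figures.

Series of exponential components: λ_sys = Σ λ_i
λ_sys = 0.000011 + 0.00000094 + 0.00000070 + 0.000016 + 0.000017 + 0.0000062 = 5.1840e-05 /h
MTBF = 1 / λ_sys = 19300 h

19300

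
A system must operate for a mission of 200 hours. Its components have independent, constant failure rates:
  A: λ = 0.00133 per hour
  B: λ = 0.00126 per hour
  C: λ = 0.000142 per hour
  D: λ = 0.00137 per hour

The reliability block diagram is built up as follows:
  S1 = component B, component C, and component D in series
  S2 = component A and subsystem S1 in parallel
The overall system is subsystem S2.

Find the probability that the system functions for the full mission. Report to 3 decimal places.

0.901

R(A) = exp(−0.00133 × 200) = 0.76644
R(B) = exp(−0.00126 × 200) = 0.77724
R(C) = exp(−0.000142 × 200) = 0.97200
R(D) = exp(−0.00137 × 200) = 0.76033
Series (B, C, and D): 0.77724 × 0.97200 × 0.76033 = 0.57441
Parallel (A and [0.57441]): 1 − (1 − 0.76644)(1 − 0.57441) = 0.901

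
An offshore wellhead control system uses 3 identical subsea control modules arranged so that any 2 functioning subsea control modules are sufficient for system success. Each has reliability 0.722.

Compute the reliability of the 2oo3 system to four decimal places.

0.8111

R = Σ_{i=2}^{3} C(3,i) p^i (1−p)^{3−i} with p = 0.722
C(3,2)·0.722^2·0.278^1 = 0.434751
C(3,3)·0.722^3·0.278^0 = 0.376367
Sum = 0.8111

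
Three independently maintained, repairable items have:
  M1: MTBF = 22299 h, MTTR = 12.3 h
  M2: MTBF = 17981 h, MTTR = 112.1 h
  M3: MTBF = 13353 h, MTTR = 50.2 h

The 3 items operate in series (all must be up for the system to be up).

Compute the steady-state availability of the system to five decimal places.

0.98954

A(M1) = MTBF/(MTBF+MTTR) = 22299/(22299+12.3) = 0.999449
A(M2) = MTBF/(MTBF+MTTR) = 17981/(17981+112.1) = 0.993804
A(M3) = MTBF/(MTBF+MTTR) = 13353/(13353+50.2) = 0.996255
Series availability: 0.999449 × 0.993804 × 0.996255 = 0.98954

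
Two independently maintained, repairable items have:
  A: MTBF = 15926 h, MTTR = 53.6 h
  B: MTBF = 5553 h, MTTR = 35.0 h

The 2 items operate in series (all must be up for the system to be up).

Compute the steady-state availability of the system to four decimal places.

A(A) = MTBF/(MTBF+MTTR) = 15926/(15926+53.6) = 0.996646
A(B) = MTBF/(MTBF+MTTR) = 5553/(5553+35.0) = 0.993737
Series availability: 0.996646 × 0.993737 = 0.9904

0.9904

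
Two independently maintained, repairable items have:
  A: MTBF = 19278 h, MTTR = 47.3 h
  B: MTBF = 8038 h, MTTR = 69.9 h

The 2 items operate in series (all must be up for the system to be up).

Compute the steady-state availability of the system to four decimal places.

A(A) = MTBF/(MTBF+MTTR) = 19278/(19278+47.3) = 0.997552
A(B) = MTBF/(MTBF+MTTR) = 8038/(8038+69.9) = 0.991379
Series availability: 0.997552 × 0.991379 = 0.9890

0.9890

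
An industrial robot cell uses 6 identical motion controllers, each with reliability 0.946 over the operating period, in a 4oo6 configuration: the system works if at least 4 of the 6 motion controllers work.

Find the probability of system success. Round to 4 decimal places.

R = Σ_{i=4}^{6} C(6,i) p^i (1−p)^{6−i} with p = 0.946
C(6,4)·0.946^4·0.054^2 = 0.035030
C(6,5)·0.946^5·0.054^1 = 0.245471
C(6,6)·0.946^6·0.054^0 = 0.716716
Sum = 0.9972

0.9972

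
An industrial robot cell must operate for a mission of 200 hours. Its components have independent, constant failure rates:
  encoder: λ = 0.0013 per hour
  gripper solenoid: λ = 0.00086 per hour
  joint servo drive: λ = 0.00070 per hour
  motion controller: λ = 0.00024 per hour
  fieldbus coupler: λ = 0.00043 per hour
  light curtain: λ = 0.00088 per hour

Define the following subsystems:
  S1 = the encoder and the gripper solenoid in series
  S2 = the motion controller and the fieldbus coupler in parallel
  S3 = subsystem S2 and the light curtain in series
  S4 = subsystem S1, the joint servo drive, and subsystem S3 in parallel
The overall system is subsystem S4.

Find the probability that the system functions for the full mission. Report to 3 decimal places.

0.992

R(encoder) = exp(−0.0013 × 200) = 0.77105
R(gripper solenoid) = exp(−0.00086 × 200) = 0.84198
R(joint servo drive) = exp(−0.00070 × 200) = 0.86936
R(motion controller) = exp(−0.00024 × 200) = 0.95313
R(fieldbus coupler) = exp(−0.00043 × 200) = 0.91759
R(light curtain) = exp(−0.00088 × 200) = 0.83862
Series (encoder and gripper solenoid): 0.77105 × 0.84198 = 0.64921
Parallel (motion controller and fieldbus coupler): 1 − (1 − 0.95313)(1 − 0.91759) = 0.99614
Series ([0.99614] and light curtain): 0.99614 × 0.83862 = 0.83538
Parallel ([0.64921], joint servo drive, and [0.83538]): 1 − (1 − 0.64921)(1 − 0.86936)(1 − 0.83538) = 0.992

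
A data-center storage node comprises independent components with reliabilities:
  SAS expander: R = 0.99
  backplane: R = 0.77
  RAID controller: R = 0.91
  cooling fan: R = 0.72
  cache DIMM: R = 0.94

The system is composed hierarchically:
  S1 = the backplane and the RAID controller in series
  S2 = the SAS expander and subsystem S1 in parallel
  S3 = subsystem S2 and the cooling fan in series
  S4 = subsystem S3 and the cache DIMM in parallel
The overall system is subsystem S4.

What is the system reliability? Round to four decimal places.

Series (backplane and RAID controller): 0.770000 × 0.910000 = 0.700700
Parallel (SAS expander and [0.700700]): 1 − (1 − 0.990000)(1 − 0.700700) = 0.997007
Series ([0.997007] and cooling fan): 0.997007 × 0.720000 = 0.717845
Parallel ([0.717845] and cache DIMM): 1 − (1 − 0.717845)(1 − 0.940000) = 0.9831

0.9831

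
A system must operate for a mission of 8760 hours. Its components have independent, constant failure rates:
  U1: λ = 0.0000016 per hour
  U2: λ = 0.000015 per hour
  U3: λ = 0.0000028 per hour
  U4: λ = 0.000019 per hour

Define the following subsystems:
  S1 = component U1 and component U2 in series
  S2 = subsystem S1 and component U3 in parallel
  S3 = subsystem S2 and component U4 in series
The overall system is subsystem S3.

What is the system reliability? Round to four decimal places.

0.8439

R(U1) = exp(−0.0000016 × 8760) = 0.986082
R(U2) = exp(−0.000015 × 8760) = 0.876867
R(U3) = exp(−0.0000028 × 8760) = 0.975770
R(U4) = exp(−0.000019 × 8760) = 0.846674
Series (U1 and U2): 0.986082 × 0.876867 = 0.864663
Parallel ([0.864663] and U3): 1 − (1 − 0.864663)(1 − 0.975770) = 0.996721
Series ([0.996721] and U4): 0.996721 × 0.846674 = 0.8439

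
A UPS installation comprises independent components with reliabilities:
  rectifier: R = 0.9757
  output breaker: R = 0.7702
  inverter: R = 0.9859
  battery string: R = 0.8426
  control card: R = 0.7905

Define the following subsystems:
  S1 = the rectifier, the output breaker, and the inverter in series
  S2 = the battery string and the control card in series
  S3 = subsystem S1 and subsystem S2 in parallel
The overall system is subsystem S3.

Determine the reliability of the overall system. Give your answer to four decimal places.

Series (rectifier, output breaker, and inverter): 0.975700 × 0.770200 × 0.985900 = 0.740888
Series (battery string and control card): 0.842600 × 0.790500 = 0.666075
Parallel ([0.740888] and [0.666075]): 1 − (1 − 0.740888)(1 − 0.666075) = 0.9135

0.9135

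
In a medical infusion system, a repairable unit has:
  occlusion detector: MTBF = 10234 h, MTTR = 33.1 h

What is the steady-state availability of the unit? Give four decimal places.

A(occlusion detector) = MTBF/(MTBF+MTTR) = 10234/(10234+33.1) = 0.9968

0.9968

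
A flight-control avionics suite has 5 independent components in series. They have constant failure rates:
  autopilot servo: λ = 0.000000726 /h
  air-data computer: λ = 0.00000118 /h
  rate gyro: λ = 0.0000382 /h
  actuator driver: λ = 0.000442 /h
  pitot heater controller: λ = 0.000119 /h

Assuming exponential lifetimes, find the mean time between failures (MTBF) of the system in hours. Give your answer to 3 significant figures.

1660

Series of exponential components: λ_sys = Σ λ_i
λ_sys = 0.000000726 + 0.00000118 + 0.0000382 + 0.000442 + 0.000119 = 6.0111e-04 /h
MTBF = 1 / λ_sys = 1660 h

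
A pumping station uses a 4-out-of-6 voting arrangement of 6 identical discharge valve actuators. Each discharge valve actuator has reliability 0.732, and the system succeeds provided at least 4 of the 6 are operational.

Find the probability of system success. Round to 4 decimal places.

R = Σ_{i=4}^{6} C(6,i) p^i (1−p)^{6−i} with p = 0.732
C(6,4)·0.732^4·0.268^2 = 0.309318
C(6,5)·0.732^5·0.268^1 = 0.337941
C(6,6)·0.732^6·0.268^0 = 0.153839
Sum = 0.8011

0.8011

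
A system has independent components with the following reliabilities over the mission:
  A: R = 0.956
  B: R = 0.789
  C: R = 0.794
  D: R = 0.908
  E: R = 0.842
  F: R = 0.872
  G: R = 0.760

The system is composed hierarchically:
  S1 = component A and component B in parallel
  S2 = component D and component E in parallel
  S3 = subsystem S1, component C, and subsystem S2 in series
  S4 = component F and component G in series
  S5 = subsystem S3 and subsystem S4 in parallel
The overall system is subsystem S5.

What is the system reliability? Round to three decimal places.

Parallel (A and B): 1 − (1 − 0.95600)(1 − 0.78900) = 0.99072
Parallel (D and E): 1 − (1 − 0.90800)(1 − 0.84200) = 0.98546
Series ([0.99072], C, and [0.98546]): 0.99072 × 0.79400 × 0.98546 = 0.77519
Series (F and G): 0.87200 × 0.76000 = 0.66272
Parallel ([0.77519] and [0.66272]): 1 − (1 − 0.77519)(1 − 0.66272) = 0.924

0.924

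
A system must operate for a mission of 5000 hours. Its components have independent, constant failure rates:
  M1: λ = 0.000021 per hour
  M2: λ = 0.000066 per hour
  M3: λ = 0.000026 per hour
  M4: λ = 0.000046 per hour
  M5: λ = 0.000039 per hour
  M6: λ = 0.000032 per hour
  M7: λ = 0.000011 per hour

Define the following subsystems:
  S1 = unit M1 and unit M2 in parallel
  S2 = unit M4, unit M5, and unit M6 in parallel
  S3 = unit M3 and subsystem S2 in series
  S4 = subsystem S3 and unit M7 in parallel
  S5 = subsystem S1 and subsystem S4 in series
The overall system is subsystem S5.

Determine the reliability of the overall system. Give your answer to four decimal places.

0.9654

R(M1) = exp(−0.000021 × 5000) = 0.900325
R(M2) = exp(−0.000066 × 5000) = 0.718924
R(M3) = exp(−0.000026 × 5000) = 0.878095
R(M4) = exp(−0.000046 × 5000) = 0.794534
R(M5) = exp(−0.000039 × 5000) = 0.822835
R(M6) = exp(−0.000032 × 5000) = 0.852144
R(M7) = exp(−0.000011 × 5000) = 0.946485
Parallel (M1 and M2): 1 − (1 − 0.900325)(1 − 0.718924) = 0.971984
Parallel (M4, M5, and M6): 1 − (1 − 0.794534)(1 − 0.822835)(1 − 0.852144) = 0.994618
Series (M3 and [0.994618]): 0.878095 × 0.994618 = 0.873369
Parallel ([0.873369] and M7): 1 − (1 − 0.873369)(1 − 0.946485) = 0.993223
Series ([0.971984] and [0.993223]): 0.971984 × 0.993223 = 0.9654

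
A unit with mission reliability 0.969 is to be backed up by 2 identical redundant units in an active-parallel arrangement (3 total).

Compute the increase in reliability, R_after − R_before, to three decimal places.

0.031

R_before = 0.969
R_after = 1 − (1 − 0.969)^3 = 1.000
ΔR = 1.000 − 0.969 = 0.031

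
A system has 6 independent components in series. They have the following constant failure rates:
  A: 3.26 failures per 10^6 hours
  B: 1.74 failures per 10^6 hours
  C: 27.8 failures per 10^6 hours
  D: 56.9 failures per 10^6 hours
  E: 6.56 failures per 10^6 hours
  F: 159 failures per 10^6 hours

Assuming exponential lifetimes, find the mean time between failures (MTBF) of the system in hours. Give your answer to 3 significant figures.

Series of exponential components: λ_sys = Σ λ_i
λ_sys = 0.00000326 + 0.00000174 + 0.0000278 + 0.0000569 + 0.00000656 + 0.000159 = 2.5526e-04 /h
MTBF = 1 / λ_sys = 3920 h

3920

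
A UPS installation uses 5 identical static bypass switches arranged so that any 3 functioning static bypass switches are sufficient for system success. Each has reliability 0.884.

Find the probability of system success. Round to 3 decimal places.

R = Σ_{i=3}^{5} C(5,i) p^i (1−p)^{5−i} with p = 0.884
C(5,3)·0.884^3·0.116^2 = 0.09296
C(5,4)·0.884^4·0.116^1 = 0.35419
C(5,5)·0.884^5·0.116^0 = 0.53984
Sum = 0.987

0.987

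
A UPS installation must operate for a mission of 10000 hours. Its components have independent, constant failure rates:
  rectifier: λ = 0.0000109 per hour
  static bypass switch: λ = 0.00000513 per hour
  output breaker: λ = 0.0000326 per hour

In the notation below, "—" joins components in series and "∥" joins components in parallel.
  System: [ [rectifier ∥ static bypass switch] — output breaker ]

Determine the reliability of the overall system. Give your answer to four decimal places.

R(rectifier) = exp(−0.0000109 × 10000) = 0.896730
R(static bypass switch) = exp(−0.00000513 × 10000) = 0.949994
R(output breaker) = exp(−0.0000326 × 10000) = 0.721805
Parallel (rectifier and static bypass switch): 1 − (1 − 0.896730)(1 − 0.949994) = 0.994836
Series ([0.994836] and output breaker): 0.994836 × 0.721805 = 0.7181

0.7181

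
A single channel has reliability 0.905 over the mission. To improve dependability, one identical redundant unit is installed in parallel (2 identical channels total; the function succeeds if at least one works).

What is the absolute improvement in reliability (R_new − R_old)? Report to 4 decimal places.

R_before = 0.905
R_after = 1 − (1 − 0.905)^2 = 0.9910
ΔR = 0.9910 − 0.905 = 0.0860

0.0860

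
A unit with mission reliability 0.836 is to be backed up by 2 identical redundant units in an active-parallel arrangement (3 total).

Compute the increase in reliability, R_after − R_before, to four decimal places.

0.1596

R_before = 0.836
R_after = 1 − (1 − 0.836)^3 = 0.9956
ΔR = 0.9956 − 0.836 = 0.1596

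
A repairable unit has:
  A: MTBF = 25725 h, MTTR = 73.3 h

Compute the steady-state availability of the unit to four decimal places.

0.9972

A(A) = MTBF/(MTBF+MTTR) = 25725/(25725+73.3) = 0.9972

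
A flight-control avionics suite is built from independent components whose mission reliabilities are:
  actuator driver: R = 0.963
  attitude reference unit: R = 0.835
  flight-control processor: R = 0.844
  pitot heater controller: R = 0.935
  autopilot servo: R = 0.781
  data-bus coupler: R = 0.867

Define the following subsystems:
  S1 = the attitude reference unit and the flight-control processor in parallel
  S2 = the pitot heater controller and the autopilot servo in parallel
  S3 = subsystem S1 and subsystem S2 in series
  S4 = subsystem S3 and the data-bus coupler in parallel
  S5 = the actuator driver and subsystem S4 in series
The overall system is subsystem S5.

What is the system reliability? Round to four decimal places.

Parallel (attitude reference unit and flight-control processor): 1 − (1 − 0.835000)(1 − 0.844000) = 0.974260
Parallel (pitot heater controller and autopilot servo): 1 − (1 − 0.935000)(1 − 0.781000) = 0.985765
Series ([0.974260] and [0.985765]): 0.974260 × 0.985765 = 0.960391
Parallel ([0.960391] and data-bus coupler): 1 − (1 − 0.960391)(1 − 0.867000) = 0.994732
Series (actuator driver and [0.994732]): 0.963000 × 0.994732 = 0.9579

0.9579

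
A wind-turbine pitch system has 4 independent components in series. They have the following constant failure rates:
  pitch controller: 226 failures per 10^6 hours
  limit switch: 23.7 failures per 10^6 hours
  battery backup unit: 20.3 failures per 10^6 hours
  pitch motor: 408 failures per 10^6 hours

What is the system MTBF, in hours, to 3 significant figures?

Series of exponential components: λ_sys = Σ λ_i
λ_sys = 0.000226 + 0.0000237 + 0.0000203 + 0.000408 = 6.7800e-04 /h
MTBF = 1 / λ_sys = 1470 h

1470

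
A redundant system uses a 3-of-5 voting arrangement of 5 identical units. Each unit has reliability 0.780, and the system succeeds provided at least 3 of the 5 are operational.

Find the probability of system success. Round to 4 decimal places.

0.9256

R = Σ_{i=3}^{5} C(5,i) p^i (1−p)^{5−i} with p = 0.780
C(5,3)·0.780^3·0.220^2 = 0.229683
C(5,4)·0.780^4·0.220^1 = 0.407166
C(5,5)·0.780^5·0.220^0 = 0.288717
Sum = 0.9256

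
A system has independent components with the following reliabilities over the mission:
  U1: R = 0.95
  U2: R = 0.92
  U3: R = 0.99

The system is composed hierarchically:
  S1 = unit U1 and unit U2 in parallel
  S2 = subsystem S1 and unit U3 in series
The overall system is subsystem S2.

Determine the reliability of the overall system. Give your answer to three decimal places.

0.986

Parallel (U1 and U2): 1 − (1 − 0.95000)(1 − 0.92000) = 0.99600
Series ([0.99600] and U3): 0.99600 × 0.99000 = 0.986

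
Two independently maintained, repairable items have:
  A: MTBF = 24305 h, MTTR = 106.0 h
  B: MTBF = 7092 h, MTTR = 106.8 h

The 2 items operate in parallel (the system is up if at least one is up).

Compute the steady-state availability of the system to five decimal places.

0.99994

A(A) = MTBF/(MTBF+MTTR) = 24305/(24305+106.0) = 0.995658
A(B) = MTBF/(MTBF+MTTR) = 7092/(7092+106.8) = 0.985164
Parallel availability: 1 − (1 − 0.995658)(1 − 0.985164) = 0.99994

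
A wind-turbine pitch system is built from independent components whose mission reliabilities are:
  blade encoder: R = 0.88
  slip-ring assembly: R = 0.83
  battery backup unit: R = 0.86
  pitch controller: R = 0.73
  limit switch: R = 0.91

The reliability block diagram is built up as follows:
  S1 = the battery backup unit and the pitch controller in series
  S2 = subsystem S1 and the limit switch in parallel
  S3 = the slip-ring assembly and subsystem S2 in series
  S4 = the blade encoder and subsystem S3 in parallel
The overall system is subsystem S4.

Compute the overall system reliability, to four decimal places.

Series (battery backup unit and pitch controller): 0.860000 × 0.730000 = 0.627800
Parallel ([0.627800] and limit switch): 1 − (1 − 0.627800)(1 − 0.910000) = 0.966502
Series (slip-ring assembly and [0.966502]): 0.830000 × 0.966502 = 0.802197
Parallel (blade encoder and [0.802197]): 1 − (1 − 0.880000)(1 − 0.802197) = 0.9763

0.9763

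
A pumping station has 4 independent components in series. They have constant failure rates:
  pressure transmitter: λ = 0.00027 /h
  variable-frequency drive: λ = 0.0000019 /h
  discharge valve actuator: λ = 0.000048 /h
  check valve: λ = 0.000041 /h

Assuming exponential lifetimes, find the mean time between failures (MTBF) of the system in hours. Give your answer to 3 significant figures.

2770

Series of exponential components: λ_sys = Σ λ_i
λ_sys = 0.00027 + 0.0000019 + 0.000048 + 0.000041 = 3.6090e-04 /h
MTBF = 1 / λ_sys = 2770 h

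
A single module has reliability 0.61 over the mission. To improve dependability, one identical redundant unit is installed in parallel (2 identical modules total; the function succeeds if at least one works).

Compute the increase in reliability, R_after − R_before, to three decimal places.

0.238

R_before = 0.61
R_after = 1 − (1 − 0.61)^2 = 0.848
ΔR = 0.848 − 0.61 = 0.238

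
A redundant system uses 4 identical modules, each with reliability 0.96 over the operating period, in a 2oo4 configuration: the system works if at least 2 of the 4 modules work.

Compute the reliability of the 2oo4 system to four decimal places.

0.9998

R = Σ_{i=2}^{4} C(4,i) p^i (1−p)^{4−i} with p = 0.96
C(4,2)·0.96^2·0.04^2 = 0.008847
C(4,3)·0.96^3·0.04^1 = 0.141558
C(4,4)·0.96^4·0.04^0 = 0.849347
Sum = 0.9998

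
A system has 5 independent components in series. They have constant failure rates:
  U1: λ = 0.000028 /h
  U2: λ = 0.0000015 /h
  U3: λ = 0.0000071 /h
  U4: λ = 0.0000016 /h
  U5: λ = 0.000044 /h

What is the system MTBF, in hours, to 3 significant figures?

12200

Series of exponential components: λ_sys = Σ λ_i
λ_sys = 0.000028 + 0.0000015 + 0.0000071 + 0.0000016 + 0.000044 = 8.2200e-05 /h
MTBF = 1 / λ_sys = 12200 h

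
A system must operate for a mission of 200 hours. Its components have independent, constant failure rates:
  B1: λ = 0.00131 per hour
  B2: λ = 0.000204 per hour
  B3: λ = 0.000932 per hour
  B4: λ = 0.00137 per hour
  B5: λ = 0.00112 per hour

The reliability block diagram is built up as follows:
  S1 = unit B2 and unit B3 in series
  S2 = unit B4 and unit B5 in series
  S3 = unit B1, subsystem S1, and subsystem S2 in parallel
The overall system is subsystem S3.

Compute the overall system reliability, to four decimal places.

R(B1) = exp(−0.00131 × 200) = 0.769511
R(B2) = exp(−0.000204 × 200) = 0.960021
R(B3) = exp(−0.000932 × 200) = 0.829942
R(B4) = exp(−0.00137 × 200) = 0.760332
R(B5) = exp(−0.00112 × 200) = 0.799315
Series (B2 and B3): 0.960021 × 0.829942 = 0.796762
Series (B4 and B5): 0.760332 × 0.799315 = 0.607745
Parallel (B1, [0.796762], and [0.607745]): 1 − (1 − 0.769511)(1 − 0.796762)(1 − 0.607745) = 0.9816

0.9816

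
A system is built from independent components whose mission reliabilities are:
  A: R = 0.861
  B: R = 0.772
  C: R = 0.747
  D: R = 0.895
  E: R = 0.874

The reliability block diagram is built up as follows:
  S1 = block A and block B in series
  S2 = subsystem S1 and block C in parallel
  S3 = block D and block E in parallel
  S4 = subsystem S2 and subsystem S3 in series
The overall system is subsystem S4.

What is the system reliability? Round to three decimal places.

0.903

Series (A and B): 0.86100 × 0.77200 = 0.66469
Parallel ([0.66469] and C): 1 − (1 − 0.66469)(1 − 0.74700) = 0.91517
Parallel (D and E): 1 − (1 − 0.89500)(1 − 0.87400) = 0.98677
Series ([0.91517] and [0.98677]): 0.91517 × 0.98677 = 0.903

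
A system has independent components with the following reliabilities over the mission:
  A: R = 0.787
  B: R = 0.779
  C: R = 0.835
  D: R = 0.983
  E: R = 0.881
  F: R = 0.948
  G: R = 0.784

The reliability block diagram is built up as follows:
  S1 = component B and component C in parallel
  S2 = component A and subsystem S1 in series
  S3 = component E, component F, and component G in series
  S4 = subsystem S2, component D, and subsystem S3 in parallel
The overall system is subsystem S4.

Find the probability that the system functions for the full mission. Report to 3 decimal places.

Parallel (B and C): 1 − (1 − 0.77900)(1 − 0.83500) = 0.96354
Series (A and [0.96354]): 0.78700 × 0.96354 = 0.75831
Series (E, F, and G): 0.88100 × 0.94800 × 0.78400 = 0.65479
Parallel ([0.75831], D, and [0.65479]): 1 − (1 − 0.75831)(1 − 0.98300)(1 − 0.65479) = 0.999

0.999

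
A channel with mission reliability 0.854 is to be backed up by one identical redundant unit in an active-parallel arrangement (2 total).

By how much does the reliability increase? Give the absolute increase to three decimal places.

0.125

R_before = 0.854
R_after = 1 − (1 − 0.854)^2 = 0.979
ΔR = 0.979 − 0.854 = 0.125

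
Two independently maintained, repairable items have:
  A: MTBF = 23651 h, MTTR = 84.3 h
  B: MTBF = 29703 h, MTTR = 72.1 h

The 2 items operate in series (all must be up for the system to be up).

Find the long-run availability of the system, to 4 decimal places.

A(A) = MTBF/(MTBF+MTTR) = 23651/(23651+84.3) = 0.996448
A(B) = MTBF/(MTBF+MTTR) = 29703/(29703+72.1) = 0.997579
Series availability: 0.996448 × 0.997579 = 0.9940

0.9940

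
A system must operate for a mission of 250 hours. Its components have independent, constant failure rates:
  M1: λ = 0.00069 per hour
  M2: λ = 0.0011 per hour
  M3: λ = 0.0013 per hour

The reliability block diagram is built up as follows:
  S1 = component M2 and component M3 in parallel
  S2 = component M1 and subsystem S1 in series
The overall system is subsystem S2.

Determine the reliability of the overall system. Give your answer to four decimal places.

0.7854

R(M1) = exp(−0.00069 × 250) = 0.841558
R(M2) = exp(−0.0011 × 250) = 0.759572
R(M3) = exp(−0.0013 × 250) = 0.722527
Parallel (M2 and M3): 1 − (1 − 0.759572)(1 − 0.722527) = 0.933288
Series (M1 and [0.933288]): 0.841558 × 0.933288 = 0.7854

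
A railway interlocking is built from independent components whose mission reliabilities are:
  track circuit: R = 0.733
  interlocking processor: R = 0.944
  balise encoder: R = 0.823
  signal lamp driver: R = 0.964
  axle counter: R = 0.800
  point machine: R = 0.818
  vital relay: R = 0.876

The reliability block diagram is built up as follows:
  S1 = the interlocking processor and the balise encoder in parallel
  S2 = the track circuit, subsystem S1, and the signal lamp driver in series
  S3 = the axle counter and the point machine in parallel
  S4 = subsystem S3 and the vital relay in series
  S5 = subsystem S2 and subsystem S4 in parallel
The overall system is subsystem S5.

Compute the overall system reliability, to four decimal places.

0.9532

Parallel (interlocking processor and balise encoder): 1 − (1 − 0.944000)(1 − 0.823000) = 0.990088
Series (track circuit, [0.990088], and signal lamp driver): 0.733000 × 0.990088 × 0.964000 = 0.699608
Parallel (axle counter and point machine): 1 − (1 − 0.800000)(1 − 0.818000) = 0.963600
Series ([0.963600] and vital relay): 0.963600 × 0.876000 = 0.844114
Parallel ([0.699608] and [0.844114]): 1 − (1 − 0.699608)(1 − 0.844114) = 0.9532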